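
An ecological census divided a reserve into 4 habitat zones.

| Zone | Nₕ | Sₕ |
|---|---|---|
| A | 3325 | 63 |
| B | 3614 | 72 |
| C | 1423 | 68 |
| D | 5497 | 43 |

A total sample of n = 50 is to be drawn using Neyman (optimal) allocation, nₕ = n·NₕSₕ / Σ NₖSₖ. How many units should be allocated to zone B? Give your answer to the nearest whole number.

16

Σ NₕSₕ = 3325·63 + 3614·72 + 1423·68 + 5497·43 = 802818.
Share for B: 260208/802818 = 0.32412.
n_B = 50 × 0.32412 = 16.206... → 16.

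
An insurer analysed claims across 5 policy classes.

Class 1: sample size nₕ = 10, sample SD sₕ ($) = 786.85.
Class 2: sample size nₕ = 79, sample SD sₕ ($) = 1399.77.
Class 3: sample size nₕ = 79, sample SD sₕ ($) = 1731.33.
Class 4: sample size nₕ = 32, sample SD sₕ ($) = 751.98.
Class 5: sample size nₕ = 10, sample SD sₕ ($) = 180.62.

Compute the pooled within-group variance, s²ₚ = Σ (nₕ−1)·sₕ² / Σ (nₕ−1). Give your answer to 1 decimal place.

1: (10−1)·786.85² = 9·619132.9225 = 5572196.3025
2: (79−1)·1399.77² = 78·1959356.0529 = 152829772.1262
3: (79−1)·1731.33² = 78·2997503.5689 = 233805278.3742
4: (32−1)·751.98² = 31·565473.9204 = 17529691.5324
5: (10−1)·180.62² = 9·32623.5844 = 293612.2596
Numerator = 410030550.5949; denominator = Σ(nₕ−1) = 205.
s²ₚ = 410030550.5949/205 = 2000149.027... → 2000149.0.

2000149.0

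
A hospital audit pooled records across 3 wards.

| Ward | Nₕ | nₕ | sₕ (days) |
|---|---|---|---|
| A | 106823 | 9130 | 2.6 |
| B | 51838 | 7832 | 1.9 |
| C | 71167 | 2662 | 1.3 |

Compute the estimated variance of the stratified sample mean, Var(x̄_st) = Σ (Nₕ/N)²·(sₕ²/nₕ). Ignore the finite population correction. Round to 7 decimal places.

0.0002443

N = 229828. Term for each stratum: Wₕ²sₕ²/nₕ.
Var(x̄_st) = 0.0001599556 + 0.0000234490 + 0.0000608738 = 0.0002442784 → 0.0002443.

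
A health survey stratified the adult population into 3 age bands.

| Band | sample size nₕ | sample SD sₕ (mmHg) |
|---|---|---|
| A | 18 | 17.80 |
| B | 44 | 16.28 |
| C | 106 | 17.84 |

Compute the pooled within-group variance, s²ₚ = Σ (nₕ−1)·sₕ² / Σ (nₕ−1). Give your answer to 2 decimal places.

304.25

A: (18−1)·17.80² = 17·316.84 = 5386.28
B: (44−1)·16.28² = 43·265.0384 = 11396.6512
C: (106−1)·17.84² = 105·318.2656 = 33417.888
Numerator = 50200.8192; denominator = Σ(nₕ−1) = 165.
s²ₚ = 50200.8192/165 = 304.2474... → 304.25.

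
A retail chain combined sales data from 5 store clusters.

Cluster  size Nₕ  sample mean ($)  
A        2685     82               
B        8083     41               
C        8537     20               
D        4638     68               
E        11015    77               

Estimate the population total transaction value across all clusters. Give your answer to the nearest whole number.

1885852

Estimate total by summing Nₕ·x̄ₕ over strata.
2685·82 + 8083·41 + 8537·20 + 4638·68 + 11015·77 = 220170 + 331403 + 170740 + 315384 + 848155 = 1885852.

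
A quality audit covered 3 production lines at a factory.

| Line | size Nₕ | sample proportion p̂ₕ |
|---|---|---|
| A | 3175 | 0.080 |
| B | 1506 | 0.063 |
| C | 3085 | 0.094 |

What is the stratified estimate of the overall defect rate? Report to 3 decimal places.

Wₕ = Nₕ/N with N = 7766: 0.4088, 0.1939, 0.3972.
p̂_st = 0.4088·0.080 + 0.1939·0.063 + 0.3972·0.094 ≈ 0.08226... → 0.082.

0.082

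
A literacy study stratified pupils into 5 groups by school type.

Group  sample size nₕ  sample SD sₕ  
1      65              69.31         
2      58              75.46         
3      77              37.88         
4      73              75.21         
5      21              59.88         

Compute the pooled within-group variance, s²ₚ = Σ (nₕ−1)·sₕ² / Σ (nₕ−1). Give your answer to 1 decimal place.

4221.6

1: (65−1)·69.31² = 64·4803.8761 = 307448.0704
2: (58−1)·75.46² = 57·5694.2116 = 324570.0612
3: (77−1)·37.88² = 76·1434.8944 = 109051.9744
4: (73−1)·75.21² = 72·5656.5441 = 407271.1752
5: (21−1)·59.88² = 20·3585.6144 = 71712.288
Numerator = 1220053.5692; denominator = Σ(nₕ−1) = 289.
s²ₚ = 1220053.5692/289 = 4221.639... → 4221.6.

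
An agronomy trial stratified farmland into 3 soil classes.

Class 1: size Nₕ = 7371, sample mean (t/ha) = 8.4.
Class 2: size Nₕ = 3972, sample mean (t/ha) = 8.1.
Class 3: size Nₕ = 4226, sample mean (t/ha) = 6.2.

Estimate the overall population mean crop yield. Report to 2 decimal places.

N = 7371 + 3972 + 4226 = 15569.
Overall mean = Σ (Nₕ/N)·x̄ₕ — weight by population share, not a simple average.
Σ Nₕx̄ₕ = 7371·8.4 + 3972·8.1 + 4226·6.2 = 61916.4 + 32173.2 + 26201.2 = 120290.8.
Divide by N: 120290.8 / 15569 = 7.7263... → 7.73.

7.73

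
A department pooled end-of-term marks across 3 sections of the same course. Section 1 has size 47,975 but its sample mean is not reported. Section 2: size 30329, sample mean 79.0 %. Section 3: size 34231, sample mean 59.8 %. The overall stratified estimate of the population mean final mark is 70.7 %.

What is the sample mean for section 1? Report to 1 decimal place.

N = 47975 + 30329 + 34231 = 112535.
Overall total = μ·N = 70.7·112535 = 7956224.5.
Subtract the known strata: 30329·79.0 + 34231·59.8 = 4443004.8.
Remaining total for section 1: 7956224.5 − 4443004.8 = 3513219.7.
Divide by its size: 3513219.7 / 47975 = 73.230... → 73.2.

73.2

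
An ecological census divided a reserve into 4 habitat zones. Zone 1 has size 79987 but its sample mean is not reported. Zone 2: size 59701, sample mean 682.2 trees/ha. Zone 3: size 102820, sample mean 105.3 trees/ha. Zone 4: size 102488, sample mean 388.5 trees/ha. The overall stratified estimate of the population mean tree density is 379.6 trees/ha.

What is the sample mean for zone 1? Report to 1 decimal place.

494.9

Σ Nₕx̄ₕ = N·μ, so 79987·x̄_1 = 344996·379.6 − (59701·682.2 + 102820·105.3 + 102488·388.5).
= 130960481.6 − 91371556.2 = 39588925.4.
x̄_1 = 39588925.4 / 79987 = 494.942... → 494.9.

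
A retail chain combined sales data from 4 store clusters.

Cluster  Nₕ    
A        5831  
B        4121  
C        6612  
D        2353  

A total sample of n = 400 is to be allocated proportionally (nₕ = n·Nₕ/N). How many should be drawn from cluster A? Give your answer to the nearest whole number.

N = 5831 + 4121 + 6612 + 2353 = 18917.
n_A = 400·5831/18917 = 123.297... → 123.

123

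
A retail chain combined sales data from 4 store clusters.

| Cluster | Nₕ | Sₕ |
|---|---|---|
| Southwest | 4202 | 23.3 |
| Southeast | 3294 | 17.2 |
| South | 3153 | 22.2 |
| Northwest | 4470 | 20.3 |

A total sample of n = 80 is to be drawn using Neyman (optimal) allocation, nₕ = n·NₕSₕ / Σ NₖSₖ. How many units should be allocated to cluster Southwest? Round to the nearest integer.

Southwest: NₕSₕ = 4202·23.3 = 97906.6
Southeast: NₕSₕ = 3294·17.2 = 56656.8
South: NₕSₕ = 3153·22.2 = 69996.6
Northwest: NₕSₕ = 4470·20.3 = 90741
Σ NₕSₕ = 315301.
n_Southwest = 80·97906.6/315301 = 24.841... → 25.

25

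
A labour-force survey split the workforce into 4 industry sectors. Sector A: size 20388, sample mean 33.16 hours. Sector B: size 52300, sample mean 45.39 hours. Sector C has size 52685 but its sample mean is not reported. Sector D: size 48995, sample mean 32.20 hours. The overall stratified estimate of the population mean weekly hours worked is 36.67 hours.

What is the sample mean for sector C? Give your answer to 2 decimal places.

33.53

N = 20388 + 52300 + 52685 + 48995 = 174368.
Overall total = μ·N = 36.67·174368 = 6394074.56.
Subtract the known strata: 20388·33.16 + 52300·45.39 + 48995·32.20 = 4627602.08.
Remaining total for sector C: 6394074.56 − 4627602.08 = 1766472.48.
Divide by its size: 1766472.48 / 52685 = 33.5289... → 33.53.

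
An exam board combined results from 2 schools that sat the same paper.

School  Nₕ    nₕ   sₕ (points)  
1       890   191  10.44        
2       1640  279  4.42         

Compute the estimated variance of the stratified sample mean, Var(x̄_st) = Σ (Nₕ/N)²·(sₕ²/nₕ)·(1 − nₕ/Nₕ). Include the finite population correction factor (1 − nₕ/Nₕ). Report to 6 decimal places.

0.079879

N = 2530. Term for each stratum: Wₕ²sₕ²/nₕ·(1−nₕ/Nₕ).
Var(x̄_st) = 0.055461776 + 0.024417504 = 0.079879280 → 0.079879.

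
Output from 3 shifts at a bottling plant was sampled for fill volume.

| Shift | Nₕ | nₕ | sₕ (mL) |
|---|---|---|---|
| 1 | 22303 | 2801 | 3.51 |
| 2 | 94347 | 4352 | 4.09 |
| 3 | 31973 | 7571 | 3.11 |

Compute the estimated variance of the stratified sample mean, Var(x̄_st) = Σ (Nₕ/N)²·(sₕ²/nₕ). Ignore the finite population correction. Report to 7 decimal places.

0.0017071

N = 148623; Wₕ = Nₕ/N.
shift 1: (22303/148623)²·3.51²/2801 = 0.0000990503
shift 2: (94347/148623)²·4.09²/4352 = 0.0015489660
shift 3: (31973/148623)²·3.11²/7571 = 0.0000591238
Sum = 0.0017071400 → 0.0017071.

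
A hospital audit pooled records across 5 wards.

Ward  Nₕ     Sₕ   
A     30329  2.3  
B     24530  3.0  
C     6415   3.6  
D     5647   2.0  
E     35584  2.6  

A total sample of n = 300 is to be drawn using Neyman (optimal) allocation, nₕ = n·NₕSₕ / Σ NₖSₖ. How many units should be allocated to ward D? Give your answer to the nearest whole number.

13

Σ NₕSₕ = 30329·2.3 + 24530·3.0 + 6415·3.6 + 5647·2.0 + 35584·2.6 = 270253.1.
Share for D: 11294/270253.1 = 0.04179.
n_D = 300 × 0.04179 = 12.537... → 13.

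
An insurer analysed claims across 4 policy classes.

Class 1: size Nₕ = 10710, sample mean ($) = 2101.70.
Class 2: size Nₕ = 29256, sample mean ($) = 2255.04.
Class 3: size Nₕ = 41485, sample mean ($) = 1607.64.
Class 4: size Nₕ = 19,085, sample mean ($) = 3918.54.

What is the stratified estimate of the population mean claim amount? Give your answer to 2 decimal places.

x̄_st = (Σ Nₕx̄ₕ) / (Σ Nₕ) = (10710·2101.70 + 29256·2255.04 + 41485·1607.64 + 19085·3918.54) / 100536
= 229960938.54 / 100536 = 2287.3492... → 2287.35.

2287.35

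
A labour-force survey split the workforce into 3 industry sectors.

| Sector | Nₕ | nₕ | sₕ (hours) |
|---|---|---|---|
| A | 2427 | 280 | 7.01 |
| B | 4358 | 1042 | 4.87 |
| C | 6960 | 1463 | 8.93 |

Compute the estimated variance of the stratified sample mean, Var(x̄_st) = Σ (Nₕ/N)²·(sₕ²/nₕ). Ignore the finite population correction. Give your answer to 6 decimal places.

0.021736

N = 13745. Term for each stratum: Wₕ²sₕ²/nₕ.
Var(x̄_st) = 0.005471773 + 0.002288101 + 0.013976151 = 0.021736025 → 0.021736.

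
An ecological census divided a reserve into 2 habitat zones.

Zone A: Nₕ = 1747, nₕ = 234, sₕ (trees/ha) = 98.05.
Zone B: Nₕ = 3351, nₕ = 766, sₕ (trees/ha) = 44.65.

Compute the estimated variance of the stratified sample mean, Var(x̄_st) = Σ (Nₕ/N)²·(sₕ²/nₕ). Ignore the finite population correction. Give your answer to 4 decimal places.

5.9492

N = 5098. Term for each stratum: Wₕ²sₕ²/nₕ.
Var(x̄_st) = 4.8246464 + 1.1245101 = 5.9491564 → 5.9492.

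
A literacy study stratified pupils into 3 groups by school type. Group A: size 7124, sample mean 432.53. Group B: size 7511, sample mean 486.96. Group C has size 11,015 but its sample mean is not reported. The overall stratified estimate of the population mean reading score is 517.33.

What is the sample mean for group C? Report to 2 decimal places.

592.88

N = 7124 + 7511 + 11015 = 25650.
Overall total = μ·N = 517.33·25650 = 13269514.5.
Subtract the known strata: 7124·432.53 + 7511·486.96 = 6738900.28.
Remaining total for group C: 13269514.5 − 6738900.28 = 6530614.22.
Divide by its size: 6530614.22 / 11015 = 592.8837... → 592.88.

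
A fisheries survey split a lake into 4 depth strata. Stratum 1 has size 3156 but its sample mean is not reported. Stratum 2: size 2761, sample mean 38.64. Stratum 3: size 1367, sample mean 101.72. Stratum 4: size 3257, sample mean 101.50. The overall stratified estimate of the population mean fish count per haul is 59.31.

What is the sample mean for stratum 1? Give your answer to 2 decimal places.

15.48

N = 3156 + 2761 + 1367 + 3257 = 10541.
Overall total = μ·N = 59.31·10541 = 625186.71.
Subtract the known strata: 2761·38.64 + 1367·101.72 + 3257·101.50 = 576321.78.
Remaining total for stratum 1: 625186.71 − 576321.78 = 48864.93.
Divide by its size: 48864.93 / 3156 = 15.4832... → 15.48.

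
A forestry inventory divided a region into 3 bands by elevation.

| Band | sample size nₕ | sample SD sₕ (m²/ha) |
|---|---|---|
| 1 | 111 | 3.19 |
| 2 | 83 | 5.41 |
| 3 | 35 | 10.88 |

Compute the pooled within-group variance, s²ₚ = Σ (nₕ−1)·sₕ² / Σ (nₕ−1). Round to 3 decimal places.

Degrees of freedom: 110 + 82 + 34 = 226.
Σ(nₕ−1)sₕ² = 110·10.1761 + 82·29.2681 + 34·118.3744 = 7544.0848.
s²ₚ = 7544.0848 / 226 = 33.38091... → 33.381.

33.381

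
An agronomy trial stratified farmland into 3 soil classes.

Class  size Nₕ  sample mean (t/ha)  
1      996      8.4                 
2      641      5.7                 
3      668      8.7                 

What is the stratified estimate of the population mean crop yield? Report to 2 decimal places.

x̄_st = (Σ Nₕx̄ₕ) / (Σ Nₕ) = (996·8.4 + 641·5.7 + 668·8.7) / 2305
= 17831.7 / 2305 = 7.7361... → 7.74.

7.74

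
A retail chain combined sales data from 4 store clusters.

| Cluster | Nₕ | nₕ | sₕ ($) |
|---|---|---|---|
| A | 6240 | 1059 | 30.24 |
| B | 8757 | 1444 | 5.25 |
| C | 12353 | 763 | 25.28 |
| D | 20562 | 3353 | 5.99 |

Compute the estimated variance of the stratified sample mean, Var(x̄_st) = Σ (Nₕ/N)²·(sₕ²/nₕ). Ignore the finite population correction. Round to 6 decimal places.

0.072934

N = 47912; Wₕ = Nₕ/N.
cluster A: (6240/47912)²·30.24²/1059 = 0.014646984
cluster B: (8757/47912)²·5.25²/1444 = 0.000637637
cluster C: (12353/47912)²·25.28²/763 = 0.055678289
cluster D: (20562/47912)²·5.99²/3353 = 0.001970889
Sum = 0.072933799 → 0.072934.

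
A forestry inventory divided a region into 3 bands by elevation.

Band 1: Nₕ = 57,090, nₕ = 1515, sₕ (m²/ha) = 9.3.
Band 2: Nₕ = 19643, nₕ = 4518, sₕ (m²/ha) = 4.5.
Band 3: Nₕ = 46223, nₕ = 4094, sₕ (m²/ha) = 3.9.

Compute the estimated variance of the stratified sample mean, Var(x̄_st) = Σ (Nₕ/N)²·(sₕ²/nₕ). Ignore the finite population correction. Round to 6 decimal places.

0.012947

N = 122956; Wₕ = Nₕ/N.
band 1: (57090/122956)²·9.3²/1515 = 0.012307615
band 2: (19643/122956)²·4.5²/4518 = 0.000114392
band 3: (46223/122956)²·3.9²/4094 = 0.000525047
Sum = 0.012947054 → 0.012947.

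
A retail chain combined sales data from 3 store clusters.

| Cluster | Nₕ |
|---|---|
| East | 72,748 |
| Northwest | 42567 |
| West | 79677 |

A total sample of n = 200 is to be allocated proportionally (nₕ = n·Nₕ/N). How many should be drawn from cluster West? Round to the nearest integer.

N = 72748 + 42567 + 79677 = 194992.
n_West = 200·79677/194992 = 81.723... → 82.

82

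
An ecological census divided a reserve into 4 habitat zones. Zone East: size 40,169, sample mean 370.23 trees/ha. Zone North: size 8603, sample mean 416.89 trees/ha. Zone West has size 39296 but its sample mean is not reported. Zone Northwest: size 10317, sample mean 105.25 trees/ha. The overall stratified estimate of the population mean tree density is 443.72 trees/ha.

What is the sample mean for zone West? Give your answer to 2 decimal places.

Σ Nₕx̄ₕ = N·μ, so 39296·x̄_West = 98385·443.72 − (40169·370.23 + 8603·416.89 + 10317·105.25).
= 43655392.2 − 19544137.79 = 24111254.41.
x̄_West = 24111254.41 / 39296 = 613.5804... → 613.58.

613.58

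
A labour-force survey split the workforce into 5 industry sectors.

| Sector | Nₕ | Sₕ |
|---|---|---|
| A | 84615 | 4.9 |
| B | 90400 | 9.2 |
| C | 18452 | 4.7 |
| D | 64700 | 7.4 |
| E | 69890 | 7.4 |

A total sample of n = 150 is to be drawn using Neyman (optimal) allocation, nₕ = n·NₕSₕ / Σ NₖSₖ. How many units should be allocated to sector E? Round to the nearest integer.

A: NₕSₕ = 84615·4.9 = 414613.5
B: NₕSₕ = 90400·9.2 = 831680
C: NₕSₕ = 18452·4.7 = 86724.4
D: NₕSₕ = 64700·7.4 = 478780
E: NₕSₕ = 69890·7.4 = 517186
Σ NₕSₕ = 2328983.9.
n_E = 150·517186/2328983.9 = 33.310... → 33.

33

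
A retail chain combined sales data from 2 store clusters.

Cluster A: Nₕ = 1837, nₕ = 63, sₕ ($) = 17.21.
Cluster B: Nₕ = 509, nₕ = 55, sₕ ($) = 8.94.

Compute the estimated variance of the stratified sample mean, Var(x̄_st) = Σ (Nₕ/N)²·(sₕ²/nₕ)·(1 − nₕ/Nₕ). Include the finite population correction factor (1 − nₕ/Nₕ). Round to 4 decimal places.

2.8447

N = 2346; Wₕ = Nₕ/N.
cluster A: (1837/2346)²·17.21²/63·(1 − 63/1837) = 2.7837354
cluster B: (509/2346)²·8.94²/55·(1 − 55/509) = 0.0610141
Sum = 2.8447494 → 2.8447.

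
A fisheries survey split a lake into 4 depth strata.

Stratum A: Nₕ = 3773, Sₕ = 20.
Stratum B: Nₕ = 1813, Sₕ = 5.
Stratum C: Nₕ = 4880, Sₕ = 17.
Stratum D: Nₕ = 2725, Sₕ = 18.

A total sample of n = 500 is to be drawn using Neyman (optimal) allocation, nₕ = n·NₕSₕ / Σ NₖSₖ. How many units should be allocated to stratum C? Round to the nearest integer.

192

Σ NₕSₕ = 3773·20 + 1813·5 + 4880·17 + 2725·18 = 216535.
Share for C: 82960/216535 = 0.38313.
n_C = 500 × 0.38313 = 191.563... → 192.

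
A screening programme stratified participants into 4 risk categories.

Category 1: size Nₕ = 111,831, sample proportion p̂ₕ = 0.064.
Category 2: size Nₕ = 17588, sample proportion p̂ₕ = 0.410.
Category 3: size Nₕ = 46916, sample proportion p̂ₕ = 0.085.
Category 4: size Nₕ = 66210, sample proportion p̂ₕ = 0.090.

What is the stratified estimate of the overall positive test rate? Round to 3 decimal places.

Wₕ = Nₕ/N with N = 242545: 0.4611, 0.0725, 0.1934, 0.2730.
p̂_st = 0.4611·0.064 + 0.0725·0.410 + 0.1934·0.085 + 0.2730·0.090 ≈ 0.10025... → 0.100.

0.100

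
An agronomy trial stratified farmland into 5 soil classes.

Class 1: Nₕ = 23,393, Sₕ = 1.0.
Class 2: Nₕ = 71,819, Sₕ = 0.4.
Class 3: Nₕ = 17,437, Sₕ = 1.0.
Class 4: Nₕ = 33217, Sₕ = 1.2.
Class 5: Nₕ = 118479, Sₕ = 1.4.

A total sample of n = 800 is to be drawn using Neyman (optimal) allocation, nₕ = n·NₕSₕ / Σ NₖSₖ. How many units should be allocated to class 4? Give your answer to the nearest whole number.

116

1: NₕSₕ = 23393·1.0 = 23393
2: NₕSₕ = 71819·0.4 = 28727.6
3: NₕSₕ = 17437·1.0 = 17437
4: NₕSₕ = 33217·1.2 = 39860.4
5: NₕSₕ = 118479·1.4 = 165870.6
Σ NₕSₕ = 275288.6.
n_4 = 800·39860.4/275288.6 = 115.836... → 116.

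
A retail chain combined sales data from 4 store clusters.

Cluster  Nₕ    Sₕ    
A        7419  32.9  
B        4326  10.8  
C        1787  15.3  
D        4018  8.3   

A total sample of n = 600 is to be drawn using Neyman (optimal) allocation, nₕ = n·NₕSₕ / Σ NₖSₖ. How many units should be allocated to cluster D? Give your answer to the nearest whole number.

57

A: NₕSₕ = 7419·32.9 = 244085.1
B: NₕSₕ = 4326·10.8 = 46720.8
C: NₕSₕ = 1787·15.3 = 27341.1
D: NₕSₕ = 4018·8.3 = 33349.4
Σ NₕSₕ = 351496.4.
n_D = 600·33349.4/351496.4 = 56.927... → 57.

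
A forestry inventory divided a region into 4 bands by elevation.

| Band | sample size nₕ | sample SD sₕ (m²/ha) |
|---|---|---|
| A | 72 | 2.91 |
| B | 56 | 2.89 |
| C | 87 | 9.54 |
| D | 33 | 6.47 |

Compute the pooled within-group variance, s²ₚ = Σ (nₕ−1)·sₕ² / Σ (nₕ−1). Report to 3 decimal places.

A: (72−1)·2.91² = 71·8.4681 = 601.2351
B: (56−1)·2.89² = 55·8.3521 = 459.3655
C: (87−1)·9.54² = 86·91.0116 = 7826.9976
D: (33−1)·6.47² = 32·41.8609 = 1339.5488
Numerator = 10227.147; denominator = Σ(nₕ−1) = 244.
s²ₚ = 10227.147/244 = 41.91454... → 41.915.

41.915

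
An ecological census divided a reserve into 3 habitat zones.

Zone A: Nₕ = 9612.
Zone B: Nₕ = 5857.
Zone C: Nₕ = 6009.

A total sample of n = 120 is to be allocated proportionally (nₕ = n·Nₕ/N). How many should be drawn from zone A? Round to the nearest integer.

54

N = 9612 + 5857 + 6009 = 21478.
n_A = 120·9612/21478 = 53.703... → 54.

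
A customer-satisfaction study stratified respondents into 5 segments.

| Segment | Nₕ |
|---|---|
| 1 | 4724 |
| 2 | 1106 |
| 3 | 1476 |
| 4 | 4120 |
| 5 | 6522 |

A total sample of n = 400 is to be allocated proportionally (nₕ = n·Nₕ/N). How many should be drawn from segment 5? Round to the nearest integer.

N = 4724 + 1106 + 1476 + 4120 + 6522 = 17948.
n_5 = 400·6522/17948 = 145.353... → 145.

145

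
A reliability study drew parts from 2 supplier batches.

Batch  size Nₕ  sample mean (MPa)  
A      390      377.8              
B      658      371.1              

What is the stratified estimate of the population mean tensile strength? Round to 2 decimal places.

373.59

N = 1048; weights Wₕ = Nₕ/N = (0.3721, 0.6279).
x̄_st = Σ Wₕ·x̄ₕ = 0.3721·377.8 + 0.6279·371.1 ≈ 373.5933...
→ 373.59.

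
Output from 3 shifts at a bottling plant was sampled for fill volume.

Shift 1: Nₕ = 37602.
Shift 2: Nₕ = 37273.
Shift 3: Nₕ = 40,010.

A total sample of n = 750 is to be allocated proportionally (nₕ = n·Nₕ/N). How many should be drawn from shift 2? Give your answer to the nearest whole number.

Share of shift 2 = 37273/114885 = 0.32444.
Allocate 750 × 0.32444 = 243.328... → 243.

243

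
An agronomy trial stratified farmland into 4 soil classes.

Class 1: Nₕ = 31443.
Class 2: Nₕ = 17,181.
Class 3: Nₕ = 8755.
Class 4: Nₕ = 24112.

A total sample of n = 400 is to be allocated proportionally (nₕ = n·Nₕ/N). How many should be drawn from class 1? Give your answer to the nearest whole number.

Share of class 1 = 31443/81491 = 0.38585.
Allocate 400 × 0.38585 = 154.339... → 154.

154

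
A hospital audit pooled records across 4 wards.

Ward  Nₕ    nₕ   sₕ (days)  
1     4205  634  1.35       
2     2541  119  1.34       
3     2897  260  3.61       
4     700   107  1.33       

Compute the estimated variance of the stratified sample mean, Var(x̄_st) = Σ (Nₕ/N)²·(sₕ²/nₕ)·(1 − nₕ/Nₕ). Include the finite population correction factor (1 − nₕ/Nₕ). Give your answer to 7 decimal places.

0.0049151

N = 10343; Wₕ = Nₕ/N.
ward 1: (4205/10343)²·1.35²/634·(1 − 634/4205) = 0.0004034977
ward 2: (2541/10343)²·1.34²/119·(1 − 119/2541) = 0.0008680573
ward 3: (2897/10343)²·3.61²/260·(1 − 260/2897) = 0.0035793703
ward 4: (700/10343)²·1.33²/107·(1 − 107/700) = 0.0000641474
Sum = 0.0049150727 → 0.0049151.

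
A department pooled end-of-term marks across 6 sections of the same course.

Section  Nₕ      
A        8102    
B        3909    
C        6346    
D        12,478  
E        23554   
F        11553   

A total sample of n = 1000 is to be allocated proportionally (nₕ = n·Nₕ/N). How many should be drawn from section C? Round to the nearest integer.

96

N = 8102 + 3909 + 6346 + 12478 + 23554 + 11553 = 65942.
n_C = 1000·6346/65942 = 96.236... → 96.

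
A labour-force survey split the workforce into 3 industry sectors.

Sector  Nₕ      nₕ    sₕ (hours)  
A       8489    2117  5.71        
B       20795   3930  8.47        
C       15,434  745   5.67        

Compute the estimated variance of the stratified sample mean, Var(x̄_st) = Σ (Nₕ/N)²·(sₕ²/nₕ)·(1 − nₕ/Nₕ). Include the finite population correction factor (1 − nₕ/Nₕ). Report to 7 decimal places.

0.0085104

N = 44718; Wₕ = Nₕ/N.
sector A: (8489/44718)²·5.71²/2117·(1 − 2117/8489) = 0.0004165997
sector B: (20795/44718)²·8.47²/3930·(1 − 3930/20795) = 0.0032015095
sector C: (15434/44718)²·5.67²/745·(1 − 745/15434) = 0.0048923310
Sum = 0.0085104401 → 0.0085104.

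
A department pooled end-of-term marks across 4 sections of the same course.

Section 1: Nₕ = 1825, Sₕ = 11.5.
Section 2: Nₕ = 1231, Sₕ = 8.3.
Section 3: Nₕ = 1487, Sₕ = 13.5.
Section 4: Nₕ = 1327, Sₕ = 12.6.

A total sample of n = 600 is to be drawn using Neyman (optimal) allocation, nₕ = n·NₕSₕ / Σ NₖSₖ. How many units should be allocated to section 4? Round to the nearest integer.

1: NₕSₕ = 1825·11.5 = 20987.5
2: NₕSₕ = 1231·8.3 = 10217.3
3: NₕSₕ = 1487·13.5 = 20074.5
4: NₕSₕ = 1327·12.6 = 16720.2
Σ NₕSₕ = 67999.5.
n_4 = 600·16720.2/67999.5 = 147.532... → 148.

148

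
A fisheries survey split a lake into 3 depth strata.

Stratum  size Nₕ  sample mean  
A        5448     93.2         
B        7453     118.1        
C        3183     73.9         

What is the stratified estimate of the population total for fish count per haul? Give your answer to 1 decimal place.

1623176.6

Estimate total by summing Nₕ·x̄ₕ over strata.
5448·93.2 + 7453·118.1 + 3183·73.9 = 507753.6 + 880199.3 + 235223.7 = 1623176.6.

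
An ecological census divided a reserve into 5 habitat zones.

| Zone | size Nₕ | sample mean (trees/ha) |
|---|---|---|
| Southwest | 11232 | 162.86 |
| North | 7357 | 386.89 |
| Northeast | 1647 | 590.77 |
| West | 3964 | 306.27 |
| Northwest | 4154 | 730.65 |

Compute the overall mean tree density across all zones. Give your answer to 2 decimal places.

349.08

x̄_st = (Σ Nₕx̄ₕ) / (Σ Nₕ) = (11232·162.86 + 7357·386.89 + 1647·590.77 + 3964·306.27 + 4154·730.65) / 28354
= 9897765.82 / 28354 = 349.0783... → 349.08.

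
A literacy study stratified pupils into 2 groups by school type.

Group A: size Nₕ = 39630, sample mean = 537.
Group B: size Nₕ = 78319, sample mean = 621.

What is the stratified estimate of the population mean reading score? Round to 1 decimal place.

N = 39630 + 78319 = 117949.
Overall mean = Σ (Nₕ/N)·x̄ₕ — weight by population share, not a simple average.
Σ Nₕx̄ₕ = 39630·537 + 78319·621 = 21281310 + 48636099 = 69917409.
Divide by N: 69917409 / 117949 = 592.777... → 592.8.

592.8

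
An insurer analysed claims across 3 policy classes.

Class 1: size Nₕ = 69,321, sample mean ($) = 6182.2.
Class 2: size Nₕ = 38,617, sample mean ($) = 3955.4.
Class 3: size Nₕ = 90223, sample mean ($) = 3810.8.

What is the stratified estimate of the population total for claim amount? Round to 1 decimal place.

925123776.4

1: 69321·6182.2 = 428556286.2
2: 38617·3955.4 = 152745681.8
3: 90223·3810.8 = 343821808.4
τ̂ = Σ Nₕx̄ₕ = 925123776.4.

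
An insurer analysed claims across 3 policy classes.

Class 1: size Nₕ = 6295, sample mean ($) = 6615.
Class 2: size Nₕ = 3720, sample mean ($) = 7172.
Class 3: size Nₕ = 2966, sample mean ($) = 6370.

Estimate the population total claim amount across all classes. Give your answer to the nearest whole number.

87214685

Estimate total by summing Nₕ·x̄ₕ over strata.
6295·6615 + 3720·7172 + 2966·6370 = 41641425 + 26679840 + 18893420 = 87214685.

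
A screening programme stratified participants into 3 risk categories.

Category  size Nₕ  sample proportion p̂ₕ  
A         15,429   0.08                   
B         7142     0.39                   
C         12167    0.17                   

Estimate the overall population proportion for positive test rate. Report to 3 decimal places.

N = 15429 + 7142 + 12167 = 34738.
Overall proportion = Σ (Nₕ/N)·p̂ₕ.
Σ Nₕp̂ₕ = 1234.32 + 2785.38 + 2068.39 = 6088.09.
6088.09 / 34738 = 0.17526... → 0.175.

0.175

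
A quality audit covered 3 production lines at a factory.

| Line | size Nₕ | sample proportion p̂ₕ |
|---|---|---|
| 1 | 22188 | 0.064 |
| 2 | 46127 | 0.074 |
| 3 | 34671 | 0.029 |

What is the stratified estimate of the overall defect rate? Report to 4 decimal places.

0.0567

Wₕ = Nₕ/N with N = 102986: 0.2154, 0.4479, 0.3367.
p̂_st = 0.2154·0.064 + 0.4479·0.074 + 0.3367·0.029 ≈ 0.056696... → 0.0567.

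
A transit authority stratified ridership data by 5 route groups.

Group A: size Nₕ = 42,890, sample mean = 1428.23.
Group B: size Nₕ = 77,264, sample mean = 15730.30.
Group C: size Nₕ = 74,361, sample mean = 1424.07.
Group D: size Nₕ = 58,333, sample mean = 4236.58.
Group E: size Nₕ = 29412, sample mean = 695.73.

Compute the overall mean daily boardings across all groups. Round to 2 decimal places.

N = 282260; weights Wₕ = Nₕ/N = (0.1520, 0.2737, 0.2634, 0.2067, 0.1042).
x̄_st = Σ Wₕ·x̄ₕ = 0.1520·1428.23 + 0.2737·15730.30 + 0.2634·1424.07 + 0.2067·4236.58 + 0.1042·695.73 ≈ 5846.1461...
→ 5846.15.

5846.15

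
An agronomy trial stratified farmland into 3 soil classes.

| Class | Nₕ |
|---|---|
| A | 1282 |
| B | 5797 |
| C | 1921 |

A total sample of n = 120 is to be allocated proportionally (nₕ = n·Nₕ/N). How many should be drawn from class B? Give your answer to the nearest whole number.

Share of class B = 5797/9000 = 0.64411.
Allocate 120 × 0.64411 = 77.293... → 77.

77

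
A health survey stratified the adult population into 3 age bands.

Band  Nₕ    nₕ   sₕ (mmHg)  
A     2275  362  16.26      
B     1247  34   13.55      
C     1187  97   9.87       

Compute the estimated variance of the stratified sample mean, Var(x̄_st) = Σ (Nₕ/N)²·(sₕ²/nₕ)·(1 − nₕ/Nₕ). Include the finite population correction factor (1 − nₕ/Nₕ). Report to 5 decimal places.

0.57030

N = 4709; Wₕ = Nₕ/N.
band A: (2275/4709)²·16.26²/362·(1 − 362/2275) = 0.14334135
band B: (1247/4709)²·13.55²/34·(1 − 34/1247) = 0.36835753
band C: (1187/4709)²·9.87²/97·(1 − 97/1187) = 0.05859795
Sum = 0.57029683 → 0.57030.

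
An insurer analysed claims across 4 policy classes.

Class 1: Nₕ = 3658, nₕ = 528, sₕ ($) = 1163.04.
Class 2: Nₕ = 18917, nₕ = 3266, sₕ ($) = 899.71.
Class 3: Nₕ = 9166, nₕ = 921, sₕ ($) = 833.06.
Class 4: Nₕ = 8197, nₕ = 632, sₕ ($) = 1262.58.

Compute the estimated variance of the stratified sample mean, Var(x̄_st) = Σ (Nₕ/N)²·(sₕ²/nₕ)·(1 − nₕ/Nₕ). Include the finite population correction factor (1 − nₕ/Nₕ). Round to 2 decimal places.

N = 39938; Wₕ = Nₕ/N.
class 1: (3658/39938)²·1163.04²/528·(1 − 528/3658) = 18.38954
class 2: (18917/39938)²·899.71²/3266·(1 − 3266/18917) = 46.00559
class 3: (9166/39938)²·833.06²/921·(1 − 921/9166) = 35.70186
class 4: (8197/39938)²·1262.58²/632·(1 − 632/8197) = 98.06002
Sum = 198.15701 → 198.16.

198.16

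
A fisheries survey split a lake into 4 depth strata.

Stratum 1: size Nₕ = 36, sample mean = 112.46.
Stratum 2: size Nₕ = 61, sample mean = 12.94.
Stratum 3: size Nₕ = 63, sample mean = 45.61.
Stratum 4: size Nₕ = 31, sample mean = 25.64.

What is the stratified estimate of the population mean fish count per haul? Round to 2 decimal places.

44.53

N = 36 + 61 + 63 + 31 = 191.
Overall mean = Σ (Nₕ/N)·x̄ₕ — weight by population share, not a simple average.
Σ Nₕx̄ₕ = 36·112.46 + 61·12.94 + 63·45.61 + 31·25.64 = 4048.56 + 789.34 + 2873.43 + 794.84 = 8506.17.
Divide by N: 8506.17 / 191 = 44.5349... → 44.53.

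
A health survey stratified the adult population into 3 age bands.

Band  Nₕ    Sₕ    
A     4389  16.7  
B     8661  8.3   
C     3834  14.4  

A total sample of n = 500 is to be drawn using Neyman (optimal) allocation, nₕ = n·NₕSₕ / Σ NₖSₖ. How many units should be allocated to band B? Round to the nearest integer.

A: NₕSₕ = 4389·16.7 = 73296.3
B: NₕSₕ = 8661·8.3 = 71886.3
C: NₕSₕ = 3834·14.4 = 55209.6
Σ NₕSₕ = 200392.2.
n_B = 500·71886.3/200392.2 = 179.364... → 179.

179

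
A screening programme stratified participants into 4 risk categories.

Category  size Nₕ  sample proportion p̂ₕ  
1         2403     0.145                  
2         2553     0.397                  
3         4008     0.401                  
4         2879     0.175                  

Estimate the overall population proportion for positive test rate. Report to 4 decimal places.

0.2933

Wₕ = Nₕ/N with N = 11843: 0.2029, 0.2156, 0.3384, 0.2431.
p̂_st = 0.2029·0.145 + 0.2156·0.397 + 0.3384·0.401 + 0.2431·0.175 ≈ 0.293254... → 0.2933.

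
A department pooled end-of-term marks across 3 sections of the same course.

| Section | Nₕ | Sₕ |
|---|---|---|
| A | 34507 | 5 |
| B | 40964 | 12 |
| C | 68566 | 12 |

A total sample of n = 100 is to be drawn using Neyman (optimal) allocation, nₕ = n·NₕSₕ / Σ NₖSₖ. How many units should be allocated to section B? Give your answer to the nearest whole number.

33

A: NₕSₕ = 34507·5 = 172535
B: NₕSₕ = 40964·12 = 491568
C: NₕSₕ = 68566·12 = 822792
Σ NₕSₕ = 1486895.
n_B = 100·491568/1486895 = 33.060... → 33.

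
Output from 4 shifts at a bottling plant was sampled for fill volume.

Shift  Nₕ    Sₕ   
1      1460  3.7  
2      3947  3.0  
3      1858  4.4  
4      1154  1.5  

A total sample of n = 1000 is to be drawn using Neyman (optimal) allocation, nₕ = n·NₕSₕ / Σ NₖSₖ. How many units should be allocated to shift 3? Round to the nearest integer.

Σ NₕSₕ = 1460·3.7 + 3947·3.0 + 1858·4.4 + 1154·1.5 = 27149.2.
Share for 3: 8175.2/27149.2 = 0.30112.
n_3 = 1000 × 0.30112 = 301.121... → 301.

301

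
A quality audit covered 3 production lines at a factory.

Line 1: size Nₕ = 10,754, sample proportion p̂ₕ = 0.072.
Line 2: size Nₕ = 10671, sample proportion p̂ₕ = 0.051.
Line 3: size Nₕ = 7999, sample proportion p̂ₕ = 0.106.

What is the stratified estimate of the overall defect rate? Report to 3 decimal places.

0.074

N = 10754 + 10671 + 7999 = 29424.
Overall proportion = Σ (Nₕ/N)·p̂ₕ.
Σ Nₕp̂ₕ = 774.288 + 544.221 + 847.894 = 2166.403.
2166.403 / 29424 = 0.07363... → 0.074.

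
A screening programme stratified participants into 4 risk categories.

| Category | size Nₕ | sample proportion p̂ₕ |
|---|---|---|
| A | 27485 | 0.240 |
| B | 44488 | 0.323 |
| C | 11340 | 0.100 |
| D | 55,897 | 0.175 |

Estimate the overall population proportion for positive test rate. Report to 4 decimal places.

N = 27485 + 44488 + 11340 + 55897 = 139210.
Overall proportion = Σ (Nₕ/N)·p̂ₕ.
Σ Nₕp̂ₕ = 6596.4 + 14369.624 + 1134 + 9781.975 = 31881.999.
31881.999 / 139210 = 0.229021... → 0.2290.

0.2290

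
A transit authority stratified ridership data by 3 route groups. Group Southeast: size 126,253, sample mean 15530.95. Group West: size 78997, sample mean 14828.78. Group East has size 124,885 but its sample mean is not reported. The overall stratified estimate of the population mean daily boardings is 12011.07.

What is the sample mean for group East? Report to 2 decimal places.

6670.27

Σ Nₕx̄ₕ = N·μ, so 124885·x̄_East = 330135·12011.07 − (126253·15530.95 + 78997·14828.78).
= 3965274594.45 − 3132258164.01 = 833016430.44.
x̄_East = 833016430.44 / 124885 = 6670.2681... → 6670.27.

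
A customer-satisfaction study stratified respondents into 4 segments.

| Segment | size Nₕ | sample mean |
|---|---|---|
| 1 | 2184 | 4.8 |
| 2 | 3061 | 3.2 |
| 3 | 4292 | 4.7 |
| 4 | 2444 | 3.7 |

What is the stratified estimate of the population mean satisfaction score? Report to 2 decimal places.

4.13

N = 2184 + 3061 + 4292 + 2444 = 11981.
Weight each subgroup mean by Nₕ/N and sum.
Σ Nₕx̄ₕ = 2184·4.8 + 3061·3.2 + 4292·4.7 + 2444·3.7 = 10483.2 + 9795.2 + 20172.4 + 9042.8 = 49493.6.
Divide by N: 49493.6 / 11981 = 4.1310... → 4.13.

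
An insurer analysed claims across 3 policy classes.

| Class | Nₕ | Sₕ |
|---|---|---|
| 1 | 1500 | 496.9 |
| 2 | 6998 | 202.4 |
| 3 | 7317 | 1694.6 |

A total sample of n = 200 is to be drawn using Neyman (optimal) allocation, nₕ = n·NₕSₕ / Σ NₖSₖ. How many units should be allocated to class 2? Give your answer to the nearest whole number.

Σ NₕSₕ = 1500·496.9 + 6998·202.4 + 7317·1694.6 = 14561133.4.
Share for 2: 1416395.2/14561133.4 = 0.09727.
n_2 = 200 × 0.09727 = 19.454... → 19.

19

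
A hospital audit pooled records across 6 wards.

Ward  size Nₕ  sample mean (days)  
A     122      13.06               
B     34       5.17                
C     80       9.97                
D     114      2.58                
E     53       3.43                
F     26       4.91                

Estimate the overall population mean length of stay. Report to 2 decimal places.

7.39

x̄_st = (Σ Nₕx̄ₕ) / (Σ Nₕ) = (122·13.06 + 34·5.17 + 80·9.97 + 114·2.58 + 53·3.43 + 26·4.91) / 429
= 3170.27 / 429 = 7.3899... → 7.39.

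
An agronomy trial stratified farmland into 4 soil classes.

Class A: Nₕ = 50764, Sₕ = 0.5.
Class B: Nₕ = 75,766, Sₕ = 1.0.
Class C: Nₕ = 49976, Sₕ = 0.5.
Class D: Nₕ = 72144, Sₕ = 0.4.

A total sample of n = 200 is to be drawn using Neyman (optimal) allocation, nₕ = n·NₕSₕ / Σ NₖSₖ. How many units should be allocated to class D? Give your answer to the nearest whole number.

37

Σ NₕSₕ = 50764·0.5 + 75766·1.0 + 49976·0.5 + 72144·0.4 = 154993.6.
Share for D: 28857.6/154993.6 = 0.18619.
n_D = 200 × 0.18619 = 37.237... → 37.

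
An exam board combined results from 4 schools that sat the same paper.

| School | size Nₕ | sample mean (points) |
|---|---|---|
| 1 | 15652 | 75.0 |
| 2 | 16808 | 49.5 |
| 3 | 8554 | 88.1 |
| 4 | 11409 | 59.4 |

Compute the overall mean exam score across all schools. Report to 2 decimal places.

65.57

N = 15652 + 16808 + 8554 + 11409 = 52423.
Weight each subgroup mean by Nₕ/N and sum.
Σ Nₕx̄ₕ = 15652·75.0 + 16808·49.5 + 8554·88.1 + 11409·59.4 = 1173900 + 831996 + 753607.4 + 677694.6 = 3437198.
Divide by N: 3437198 / 52423 = 65.5666... → 65.57.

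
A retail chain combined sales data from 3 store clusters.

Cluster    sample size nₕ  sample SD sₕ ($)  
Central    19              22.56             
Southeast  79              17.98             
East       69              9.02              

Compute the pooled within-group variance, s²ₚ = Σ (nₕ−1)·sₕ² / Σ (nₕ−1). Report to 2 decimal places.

243.35

Central: (19−1)·22.56² = 18·508.9536 = 9161.1648
Southeast: (79−1)·17.98² = 78·323.2804 = 25215.8712
East: (69−1)·9.02² = 68·81.3604 = 5532.5072
Numerator = 39909.5432; denominator = Σ(nₕ−1) = 164.
s²ₚ = 39909.5432/164 = 243.3509... → 243.35.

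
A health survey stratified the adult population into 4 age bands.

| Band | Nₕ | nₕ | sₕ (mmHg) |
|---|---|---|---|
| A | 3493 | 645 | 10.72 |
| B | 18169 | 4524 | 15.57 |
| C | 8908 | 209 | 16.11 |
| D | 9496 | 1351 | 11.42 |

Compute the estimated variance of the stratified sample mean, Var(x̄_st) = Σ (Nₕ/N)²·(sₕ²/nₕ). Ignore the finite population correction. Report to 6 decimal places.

0.079180

N = 40066; Wₕ = Nₕ/N.
band A: (3493/40066)²·10.72²/645 = 0.001354176
band B: (18169/40066)²·15.57²/4524 = 0.011019571
band C: (8908/40066)²·16.11²/209 = 0.061383725
band D: (9496/40066)²·11.42²/1351 = 0.005422584
Sum = 0.079180056 → 0.079180.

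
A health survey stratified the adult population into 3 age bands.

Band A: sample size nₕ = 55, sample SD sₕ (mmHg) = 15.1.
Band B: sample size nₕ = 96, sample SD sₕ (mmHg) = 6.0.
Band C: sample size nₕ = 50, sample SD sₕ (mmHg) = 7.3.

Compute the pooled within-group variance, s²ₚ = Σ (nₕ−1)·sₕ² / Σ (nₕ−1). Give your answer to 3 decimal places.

92.645

A: (55−1)·15.1² = 54·228.01 = 12312.54
B: (96−1)·6.0² = 95·36 = 3420
C: (50−1)·7.3² = 49·53.29 = 2611.21
Numerator = 18343.75; denominator = Σ(nₕ−1) = 198.
s²ₚ = 18343.75/198 = 92.64520... → 92.645.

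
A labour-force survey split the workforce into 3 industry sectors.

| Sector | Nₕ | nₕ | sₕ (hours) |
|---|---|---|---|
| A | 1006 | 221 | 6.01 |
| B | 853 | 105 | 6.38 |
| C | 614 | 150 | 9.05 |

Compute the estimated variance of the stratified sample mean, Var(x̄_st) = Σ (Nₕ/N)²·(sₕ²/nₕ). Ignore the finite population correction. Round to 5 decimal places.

N = 2473. Term for each stratum: Wₕ²sₕ²/nₕ.
Var(x̄_st) = 0.02704608 + 0.04612134 + 0.03365847 = 0.10682589 → 0.10683.

0.10683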